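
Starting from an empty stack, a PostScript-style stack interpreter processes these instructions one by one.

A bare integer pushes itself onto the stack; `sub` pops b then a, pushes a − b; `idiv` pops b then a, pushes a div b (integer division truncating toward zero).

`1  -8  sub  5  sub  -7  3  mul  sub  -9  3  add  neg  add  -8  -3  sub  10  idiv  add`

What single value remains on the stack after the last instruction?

31

1    -> 1
-8   -> 1 -8
sub  -> 9
5    -> 9 5
sub  -> 4
-7   -> 4 -7
3    -> 4 -7 3
mul  -> 4 -21
sub  -> 25
-9   -> 25 -9
3    -> 25 -9 3
add  -> 25 -6
neg  -> 25 6
add  -> 31
-8   -> 31 -8
-3   -> 31 -8 -3
sub  -> 31 -5
10   -> 31 -5 10
idiv -> 31 0
add  -> 31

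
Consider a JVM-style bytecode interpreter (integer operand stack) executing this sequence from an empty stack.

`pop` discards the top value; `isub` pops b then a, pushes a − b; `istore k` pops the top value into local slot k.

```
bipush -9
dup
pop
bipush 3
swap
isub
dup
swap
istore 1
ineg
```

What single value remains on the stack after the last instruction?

bipush -9 : [-9]
dup       : [-9, -9]
pop       : [-9]
bipush 3  : [-9, 3]
swap      : [3, -9]
isub      : [12]
dup       : [12, 12]
swap      : [12, 12]
istore 1  : [12]
ineg      : [-12]

-12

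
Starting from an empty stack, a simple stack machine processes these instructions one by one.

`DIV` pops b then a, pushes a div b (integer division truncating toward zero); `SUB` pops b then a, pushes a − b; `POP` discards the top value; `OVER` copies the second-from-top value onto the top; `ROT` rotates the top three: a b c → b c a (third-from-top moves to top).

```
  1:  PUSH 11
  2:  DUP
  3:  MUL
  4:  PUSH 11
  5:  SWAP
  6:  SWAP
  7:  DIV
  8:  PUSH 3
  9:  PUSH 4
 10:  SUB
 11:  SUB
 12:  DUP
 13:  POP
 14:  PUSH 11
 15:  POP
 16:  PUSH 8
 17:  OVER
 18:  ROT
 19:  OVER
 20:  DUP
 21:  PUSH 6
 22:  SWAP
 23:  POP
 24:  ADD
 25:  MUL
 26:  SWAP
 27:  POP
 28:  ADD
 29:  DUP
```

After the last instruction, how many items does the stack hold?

2

PUSH 11 -> 11
DUP     -> 11 11
MUL     -> 121
PUSH 11 -> 121 11
SWAP    -> 11 121
SWAP    -> 121 11
DIV     -> 11
PUSH 3  -> 11 3
PUSH 4  -> 11 3 4
SUB     -> 11 -1
SUB     -> 12
DUP     -> 12 12
POP     -> 12
PUSH 11 -> 12 11
POP     -> 12
PUSH 8  -> 12 8
OVER    -> 12 8 12
ROT     -> 8 12 12
OVER    -> 8 12 12 12
DUP     -> 8 12 12 12 12
PUSH 6  -> 8 12 12 12 12 6
SWAP    -> 8 12 12 12 6 12
POP     -> 8 12 12 12 6
ADD     -> 8 12 12 18
MUL     -> 8 12 216
SWAP    -> 8 216 12
POP     -> 8 216
ADD     -> 224
DUP     -> 224 224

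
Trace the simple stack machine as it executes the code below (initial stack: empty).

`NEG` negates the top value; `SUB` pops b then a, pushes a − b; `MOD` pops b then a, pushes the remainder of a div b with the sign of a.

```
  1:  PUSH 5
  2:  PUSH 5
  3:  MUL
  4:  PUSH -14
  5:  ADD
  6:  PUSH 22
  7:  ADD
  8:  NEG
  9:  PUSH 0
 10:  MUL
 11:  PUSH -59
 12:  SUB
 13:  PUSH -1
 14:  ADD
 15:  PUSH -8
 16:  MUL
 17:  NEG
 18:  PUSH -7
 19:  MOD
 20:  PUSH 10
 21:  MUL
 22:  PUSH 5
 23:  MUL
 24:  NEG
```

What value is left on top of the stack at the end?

PUSH 5   -> [5]
PUSH 5   -> [5, 5]
MUL      -> [25]
PUSH -14 -> [25, -14]
ADD      -> [11]
PUSH 22  -> [11, 22]
ADD      -> [33]
NEG      -> [-33]
PUSH 0   -> [-33, 0]
MUL      -> [0]
PUSH -59 -> [0, -59]
SUB      -> [59]
PUSH -1  -> [59, -1]
ADD      -> [58]
PUSH -8  -> [58, -8]
MUL      -> [-464]
NEG      -> [464]
PUSH -7  -> [464, -7]
MOD      -> [2]
PUSH 10  -> [2, 10]
MUL      -> [20]
PUSH 5   -> [20, 5]
MUL      -> [100]
NEG      -> [-100]

-100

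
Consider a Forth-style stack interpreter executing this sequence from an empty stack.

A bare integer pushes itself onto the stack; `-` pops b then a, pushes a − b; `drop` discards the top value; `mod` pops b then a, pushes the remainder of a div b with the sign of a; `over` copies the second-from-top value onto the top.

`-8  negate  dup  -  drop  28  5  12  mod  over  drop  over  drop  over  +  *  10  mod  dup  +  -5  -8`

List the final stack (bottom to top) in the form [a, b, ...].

-8     -> -8
negate -> 8
dup    -> 8 8
-      -> 0
drop   -> (empty)
28     -> 28
5      -> 28 5
12     -> 28 5 12
mod    -> 28 5
over   -> 28 5 28
drop   -> 28 5
over   -> 28 5 28
drop   -> 28 5
over   -> 28 5 28
+      -> 28 33
*      -> 924
10     -> 924 10
mod    -> 4
dup    -> 4 4
+      -> 8
-5     -> 8 -5
-8     -> 8 -5 -8

[8, -5, -8]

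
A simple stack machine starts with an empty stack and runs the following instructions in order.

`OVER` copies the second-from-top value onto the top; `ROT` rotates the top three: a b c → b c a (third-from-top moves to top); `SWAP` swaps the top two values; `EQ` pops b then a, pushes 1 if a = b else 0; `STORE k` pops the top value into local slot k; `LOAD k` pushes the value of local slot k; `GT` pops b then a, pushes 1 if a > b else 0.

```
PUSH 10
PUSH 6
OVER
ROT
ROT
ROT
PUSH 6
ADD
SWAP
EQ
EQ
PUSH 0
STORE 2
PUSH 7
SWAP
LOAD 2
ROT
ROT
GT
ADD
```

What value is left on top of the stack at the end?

1

PUSH 10  10
PUSH 6   10 6
OVER     10 6 10
ROT      6 10 10
ROT      10 10 6
ROT      10 6 10
PUSH 6   10 6 10 6
ADD      10 6 16
SWAP     10 16 6
EQ       10 0
EQ       0
PUSH 0   0 0
STORE 2  0
PUSH 7   0 7
SWAP     7 0
LOAD 2   7 0 0
ROT      0 0 7
ROT      0 7 0
GT       0 1
ADD      1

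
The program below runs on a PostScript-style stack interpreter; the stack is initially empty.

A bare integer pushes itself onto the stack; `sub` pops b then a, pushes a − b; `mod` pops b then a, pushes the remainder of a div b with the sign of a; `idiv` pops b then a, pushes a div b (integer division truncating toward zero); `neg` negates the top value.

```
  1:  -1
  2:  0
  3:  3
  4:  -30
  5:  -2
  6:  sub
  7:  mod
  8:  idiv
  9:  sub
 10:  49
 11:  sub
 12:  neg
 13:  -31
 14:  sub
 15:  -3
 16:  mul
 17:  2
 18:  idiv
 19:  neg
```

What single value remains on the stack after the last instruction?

-1   → [-1]
0    → [-1, 0]
3    → [-1, 0, 3]
-30  → [-1, 0, 3, -30]
-2   → [-1, 0, 3, -30, -2]
sub  → [-1, 0, 3, -28]
mod  → [-1, 0, 3]
idiv → [-1, 0]
sub  → [-1]
49   → [-1, 49]
sub  → [-50]
neg  → [50]
-31  → [50, -31]
sub  → [81]
-3   → [81, -3]
mul  → [-243]
2    → [-243, 2]
idiv → [-121]
neg  → [121]

121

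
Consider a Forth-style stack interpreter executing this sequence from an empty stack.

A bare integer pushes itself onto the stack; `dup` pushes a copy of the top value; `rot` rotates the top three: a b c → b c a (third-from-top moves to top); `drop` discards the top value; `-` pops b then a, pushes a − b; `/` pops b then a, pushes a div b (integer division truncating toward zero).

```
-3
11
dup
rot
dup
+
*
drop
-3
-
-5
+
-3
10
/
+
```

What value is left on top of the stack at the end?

9

-3   : -3
11   : -3 11
dup  : -3 11 11
rot  : 11 11 -3
dup  : 11 11 -3 -3
+    : 11 11 -6
*    : 11 -66
drop : 11
-3   : 11 -3
-    : 14
-5   : 14 -5
+    : 9
-3   : 9 -3
10   : 9 -3 10
/    : 9 0
+    : 9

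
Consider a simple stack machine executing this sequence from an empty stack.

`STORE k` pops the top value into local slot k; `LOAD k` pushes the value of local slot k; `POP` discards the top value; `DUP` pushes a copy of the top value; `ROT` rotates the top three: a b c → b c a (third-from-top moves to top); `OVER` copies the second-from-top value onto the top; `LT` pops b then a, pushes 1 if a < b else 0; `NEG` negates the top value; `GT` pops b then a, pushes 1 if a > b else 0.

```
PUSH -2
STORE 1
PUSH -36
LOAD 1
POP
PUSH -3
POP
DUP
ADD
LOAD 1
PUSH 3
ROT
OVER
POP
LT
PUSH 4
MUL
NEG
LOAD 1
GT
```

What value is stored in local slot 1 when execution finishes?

PUSH -2  -> [-2]
STORE 1  -> []
PUSH -36 -> [-36]
LOAD 1   -> [-36, -2]
POP      -> [-36]
PUSH -3  -> [-36, -3]
POP      -> [-36]
DUP      -> [-36, -36]
ADD      -> [-72]
LOAD 1   -> [-72, -2]
PUSH 3   -> [-72, -2, 3]
ROT      -> [-2, 3, -72]
OVER     -> [-2, 3, -72, 3]
POP      -> [-2, 3, -72]
LT       -> [-2, 0]
PUSH 4   -> [-2, 0, 4]
MUL      -> [-2, 0]
NEG      -> [-2, 0]
LOAD 1   -> [-2, 0, -2]
GT       -> [-2, 1]

-2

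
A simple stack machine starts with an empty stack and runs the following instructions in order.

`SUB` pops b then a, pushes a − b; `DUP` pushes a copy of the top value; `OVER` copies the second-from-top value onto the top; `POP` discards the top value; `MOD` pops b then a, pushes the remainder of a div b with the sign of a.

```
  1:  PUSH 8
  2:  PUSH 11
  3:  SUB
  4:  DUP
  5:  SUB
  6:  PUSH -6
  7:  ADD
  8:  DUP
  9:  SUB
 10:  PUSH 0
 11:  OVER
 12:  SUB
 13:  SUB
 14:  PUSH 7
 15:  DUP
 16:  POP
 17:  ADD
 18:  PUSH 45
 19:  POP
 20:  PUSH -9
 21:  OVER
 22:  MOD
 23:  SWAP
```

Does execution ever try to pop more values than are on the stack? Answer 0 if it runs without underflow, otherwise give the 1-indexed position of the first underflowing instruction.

0

PUSH 8  → [8]
PUSH 11 → [8, 11]
SUB     → [-3]
DUP     → [-3, -3]
SUB     → [0]
PUSH -6 → [0, -6]
ADD     → [-6]
DUP     → [-6, -6]
SUB     → [0]
PUSH 0  → [0, 0]
OVER    → [0, 0, 0]
SUB     → [0, 0]
SUB     → [0]
PUSH 7  → [0, 7]
DUP     → [0, 7, 7]
POP     → [0, 7]
ADD     → [7]
PUSH 45 → [7, 45]
POP     → [7]
PUSH -9 → [7, -9]
OVER    → [7, -9, 7]
MOD     → [7, -2]
SWAP    → [-2, 7]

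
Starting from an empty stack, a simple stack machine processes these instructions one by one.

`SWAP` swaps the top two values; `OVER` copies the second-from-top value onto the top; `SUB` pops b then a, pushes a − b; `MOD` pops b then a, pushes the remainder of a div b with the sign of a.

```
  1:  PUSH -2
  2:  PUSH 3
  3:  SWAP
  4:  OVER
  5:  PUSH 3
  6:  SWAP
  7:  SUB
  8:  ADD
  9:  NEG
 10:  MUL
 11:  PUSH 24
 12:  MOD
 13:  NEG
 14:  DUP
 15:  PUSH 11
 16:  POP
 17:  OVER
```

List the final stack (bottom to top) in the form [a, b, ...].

[-6, -6, -6]

PUSH -2  -2
PUSH 3   -2 3
SWAP     3 -2
OVER     3 -2 3
PUSH 3   3 -2 3 3
SWAP     3 -2 3 3
SUB      3 -2 0
ADD      3 -2
NEG      3 2
MUL      6
PUSH 24  6 24
MOD      6
NEG      -6
DUP      -6 -6
PUSH 11  -6 -6 11
POP      -6 -6
OVER     -6 -6 -6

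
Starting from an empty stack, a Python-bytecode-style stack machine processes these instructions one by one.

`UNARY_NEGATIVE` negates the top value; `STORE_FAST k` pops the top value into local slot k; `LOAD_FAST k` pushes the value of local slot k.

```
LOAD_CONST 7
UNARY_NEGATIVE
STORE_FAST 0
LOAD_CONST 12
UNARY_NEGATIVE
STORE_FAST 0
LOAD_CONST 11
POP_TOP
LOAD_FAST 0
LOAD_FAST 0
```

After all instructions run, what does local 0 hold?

LOAD_CONST 7    [7]
UNARY_NEGATIVE  [-7]
STORE_FAST 0    []
LOAD_CONST 12   [12]
UNARY_NEGATIVE  [-12]
STORE_FAST 0    []
LOAD_CONST 11   [11]
POP_TOP         []
LOAD_FAST 0     [-12]
LOAD_FAST 0     [-12, -12]

-12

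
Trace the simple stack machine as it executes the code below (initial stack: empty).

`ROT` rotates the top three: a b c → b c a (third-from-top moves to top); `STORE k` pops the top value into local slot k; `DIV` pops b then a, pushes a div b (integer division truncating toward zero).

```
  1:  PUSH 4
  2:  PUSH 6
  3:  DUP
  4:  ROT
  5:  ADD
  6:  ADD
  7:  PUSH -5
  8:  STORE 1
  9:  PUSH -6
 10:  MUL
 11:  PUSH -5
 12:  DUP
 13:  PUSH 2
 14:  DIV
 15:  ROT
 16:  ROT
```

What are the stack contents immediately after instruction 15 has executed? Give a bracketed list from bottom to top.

[-5, -2, -96]

PUSH 4  -> 4
PUSH 6  -> 4 6
DUP     -> 4 6 6
ROT     -> 6 6 4
ADD     -> 6 10
ADD     -> 16
PUSH -5 -> 16 -5
STORE 1 -> 16
PUSH -6 -> 16 -6
MUL     -> -96
PUSH -5 -> -96 -5
DUP     -> -96 -5 -5
PUSH 2  -> -96 -5 -5 2
DIV     -> -96 -5 -2
ROT     -> -5 -2 -96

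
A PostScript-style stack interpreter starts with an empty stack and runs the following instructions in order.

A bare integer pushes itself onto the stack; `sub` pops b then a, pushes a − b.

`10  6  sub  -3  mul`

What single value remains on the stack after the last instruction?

10  : [10]
6   : [10, 6]
sub : [4]
-3  : [4, -3]
mul : [-12]

-12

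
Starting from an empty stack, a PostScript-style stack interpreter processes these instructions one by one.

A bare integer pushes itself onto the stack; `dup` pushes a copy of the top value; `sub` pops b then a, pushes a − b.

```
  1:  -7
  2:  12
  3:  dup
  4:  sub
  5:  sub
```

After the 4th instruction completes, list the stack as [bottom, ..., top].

-7  → [-7]
12  → [-7, 12]
dup → [-7, 12, 12]
sub → [-7, 0]

[-7, 0]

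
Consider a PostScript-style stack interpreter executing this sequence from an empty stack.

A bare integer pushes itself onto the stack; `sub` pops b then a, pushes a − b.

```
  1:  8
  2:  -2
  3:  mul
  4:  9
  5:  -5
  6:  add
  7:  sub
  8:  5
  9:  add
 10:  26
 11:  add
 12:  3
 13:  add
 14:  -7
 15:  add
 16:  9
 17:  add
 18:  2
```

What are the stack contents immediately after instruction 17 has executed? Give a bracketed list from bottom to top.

8   -> 8
-2  -> 8 -2
mul -> -16
9   -> -16 9
-5  -> -16 9 -5
add -> -16 4
sub -> -20
5   -> -20 5
add -> -15
26  -> -15 26
add -> 11
3   -> 11 3
add -> 14
-7  -> 14 -7
add -> 7
9   -> 7 9
add -> 16

[16]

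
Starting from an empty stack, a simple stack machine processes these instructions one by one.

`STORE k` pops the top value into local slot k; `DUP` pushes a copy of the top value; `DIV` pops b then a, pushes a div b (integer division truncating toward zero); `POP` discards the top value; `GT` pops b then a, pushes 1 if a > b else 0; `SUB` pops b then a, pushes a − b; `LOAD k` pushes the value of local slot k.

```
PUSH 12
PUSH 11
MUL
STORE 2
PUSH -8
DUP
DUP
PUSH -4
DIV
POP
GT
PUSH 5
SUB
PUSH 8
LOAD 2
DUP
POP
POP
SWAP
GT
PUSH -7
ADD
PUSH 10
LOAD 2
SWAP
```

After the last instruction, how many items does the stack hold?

PUSH 12  12
PUSH 11  12 11
MUL      132
STORE 2  (empty)
PUSH -8  -8
DUP      -8 -8
DUP      -8 -8 -8
PUSH -4  -8 -8 -8 -4
DIV      -8 -8 2
POP      -8 -8
GT       0
PUSH 5   0 5
SUB      -5
PUSH 8   -5 8
LOAD 2   -5 8 132
DUP      -5 8 132 132
POP      -5 8 132
POP      -5 8
SWAP     8 -5
GT       1
PUSH -7  1 -7
ADD      -6
PUSH 10  -6 10
LOAD 2   -6 10 132
SWAP     -6 132 10

3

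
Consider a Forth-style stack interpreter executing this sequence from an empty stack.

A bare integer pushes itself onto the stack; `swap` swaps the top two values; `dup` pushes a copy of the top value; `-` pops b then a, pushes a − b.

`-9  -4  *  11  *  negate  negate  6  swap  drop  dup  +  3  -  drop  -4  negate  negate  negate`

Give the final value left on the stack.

-9     → -9
-4     → -9 -4
*      → 36
11     → 36 11
*      → 396
negate → -396
negate → 396
6      → 396 6
swap   → 6 396
drop   → 6
dup    → 6 6
+      → 12
3      → 12 3
-      → 9
drop   → (empty)
-4     → -4
negate → 4
negate → -4
negate → 4

4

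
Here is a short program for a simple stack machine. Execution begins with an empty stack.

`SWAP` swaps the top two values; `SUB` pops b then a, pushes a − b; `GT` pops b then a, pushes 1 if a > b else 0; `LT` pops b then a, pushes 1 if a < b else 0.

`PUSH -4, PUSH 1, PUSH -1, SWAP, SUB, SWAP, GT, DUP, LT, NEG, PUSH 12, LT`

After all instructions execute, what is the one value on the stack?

PUSH -4 → [-4]
PUSH 1  → [-4, 1]
PUSH -1 → [-4, 1, -1]
SWAP    → [-4, -1, 1]
SUB     → [-4, -2]
SWAP    → [-2, -4]
GT      → [1]
DUP     → [1, 1]
LT      → [0]
NEG     → [0]
PUSH 12 → [0, 12]
LT      → [1]

1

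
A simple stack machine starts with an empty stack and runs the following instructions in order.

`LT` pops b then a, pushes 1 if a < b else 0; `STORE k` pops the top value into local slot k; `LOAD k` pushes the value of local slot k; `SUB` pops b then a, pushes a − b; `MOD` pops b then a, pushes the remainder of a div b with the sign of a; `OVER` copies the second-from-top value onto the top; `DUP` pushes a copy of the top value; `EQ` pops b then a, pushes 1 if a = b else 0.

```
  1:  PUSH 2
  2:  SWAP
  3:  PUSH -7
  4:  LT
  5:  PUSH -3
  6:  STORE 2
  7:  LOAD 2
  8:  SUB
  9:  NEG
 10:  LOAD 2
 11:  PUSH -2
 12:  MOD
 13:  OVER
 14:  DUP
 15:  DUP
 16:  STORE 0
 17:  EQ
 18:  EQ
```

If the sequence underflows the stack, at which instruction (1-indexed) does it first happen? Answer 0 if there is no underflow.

PUSH 2  [2]
SWAP  — needs 2 operands, stack has 1 → underflow

2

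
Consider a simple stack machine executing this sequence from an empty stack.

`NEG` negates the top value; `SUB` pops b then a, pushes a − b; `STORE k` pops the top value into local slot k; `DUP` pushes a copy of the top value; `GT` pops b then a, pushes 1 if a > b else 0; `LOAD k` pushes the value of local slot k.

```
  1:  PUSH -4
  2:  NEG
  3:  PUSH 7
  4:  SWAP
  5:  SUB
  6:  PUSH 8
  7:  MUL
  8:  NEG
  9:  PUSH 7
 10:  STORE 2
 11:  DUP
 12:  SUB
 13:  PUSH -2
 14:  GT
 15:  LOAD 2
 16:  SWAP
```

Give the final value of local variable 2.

7

PUSH -4 → -4
NEG     → 4
PUSH 7  → 4 7
SWAP    → 7 4
SUB     → 3
PUSH 8  → 3 8
MUL     → 24
NEG     → -24
PUSH 7  → -24 7
STORE 2 → -24
DUP     → -24 -24
SUB     → 0
PUSH -2 → 0 -2
GT      → 1
LOAD 2  → 1 7
SWAP    → 7 1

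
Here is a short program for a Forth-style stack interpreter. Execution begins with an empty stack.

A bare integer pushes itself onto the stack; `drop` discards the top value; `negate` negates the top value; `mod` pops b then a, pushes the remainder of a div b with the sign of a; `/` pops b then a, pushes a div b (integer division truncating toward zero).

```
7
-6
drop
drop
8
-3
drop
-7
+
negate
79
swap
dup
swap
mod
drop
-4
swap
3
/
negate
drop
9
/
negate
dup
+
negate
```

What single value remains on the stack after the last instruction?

7      -> 7
-6     -> 7 -6
drop   -> 7
drop   -> (empty)
8      -> 8
-3     -> 8 -3
drop   -> 8
-7     -> 8 -7
+      -> 1
negate -> -1
79     -> -1 79
swap   -> 79 -1
dup    -> 79 -1 -1
swap   -> 79 -1 -1
mod    -> 79 0
drop   -> 79
-4     -> 79 -4
swap   -> -4 79
3      -> -4 79 3
/      -> -4 26
negate -> -4 -26
drop   -> -4
9      -> -4 9
/      -> 0
negate -> 0
dup    -> 0 0
+      -> 0
negate -> 0

0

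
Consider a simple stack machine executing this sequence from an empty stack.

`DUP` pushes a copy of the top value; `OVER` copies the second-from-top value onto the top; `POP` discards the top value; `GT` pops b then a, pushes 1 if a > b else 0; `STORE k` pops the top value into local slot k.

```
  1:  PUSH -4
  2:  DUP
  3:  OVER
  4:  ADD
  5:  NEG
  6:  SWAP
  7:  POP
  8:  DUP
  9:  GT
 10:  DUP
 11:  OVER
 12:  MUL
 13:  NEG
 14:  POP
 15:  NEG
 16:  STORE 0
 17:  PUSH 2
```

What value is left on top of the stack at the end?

PUSH -4 : -4
DUP     : -4 -4
OVER    : -4 -4 -4
ADD     : -4 -8
NEG     : -4 8
SWAP    : 8 -4
POP     : 8
DUP     : 8 8
GT      : 0
DUP     : 0 0
OVER    : 0 0 0
MUL     : 0 0
NEG     : 0 0
POP     : 0
NEG     : 0
STORE 0 : (empty)
PUSH 2  : 2

2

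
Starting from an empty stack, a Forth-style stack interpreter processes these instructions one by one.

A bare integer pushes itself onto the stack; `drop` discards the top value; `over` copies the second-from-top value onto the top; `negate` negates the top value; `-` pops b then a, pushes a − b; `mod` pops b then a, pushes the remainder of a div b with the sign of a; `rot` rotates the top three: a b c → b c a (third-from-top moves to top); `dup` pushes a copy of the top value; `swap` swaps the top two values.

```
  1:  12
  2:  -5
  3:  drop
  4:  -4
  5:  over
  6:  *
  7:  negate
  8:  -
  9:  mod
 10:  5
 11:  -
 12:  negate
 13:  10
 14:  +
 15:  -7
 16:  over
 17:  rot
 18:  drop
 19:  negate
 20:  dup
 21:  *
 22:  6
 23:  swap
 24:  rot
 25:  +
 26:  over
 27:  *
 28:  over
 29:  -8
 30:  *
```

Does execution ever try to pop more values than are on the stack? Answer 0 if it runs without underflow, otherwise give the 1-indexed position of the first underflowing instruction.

9

12      12
-5      12 -5
drop    12
-4      12 -4
over    12 -4 12
*       12 -48
negate  12 48
-       -36
mod  — needs 2 operands, stack has 1 → underflow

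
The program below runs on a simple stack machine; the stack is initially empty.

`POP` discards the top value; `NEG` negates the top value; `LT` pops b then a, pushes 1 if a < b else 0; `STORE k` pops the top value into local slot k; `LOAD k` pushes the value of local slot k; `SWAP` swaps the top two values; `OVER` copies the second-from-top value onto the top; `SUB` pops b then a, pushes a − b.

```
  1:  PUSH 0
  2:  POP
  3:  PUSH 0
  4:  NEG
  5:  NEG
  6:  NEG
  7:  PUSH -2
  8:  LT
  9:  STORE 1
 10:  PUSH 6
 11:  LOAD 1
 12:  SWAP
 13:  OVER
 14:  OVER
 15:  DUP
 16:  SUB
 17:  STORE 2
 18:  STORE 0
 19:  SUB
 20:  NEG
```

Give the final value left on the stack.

PUSH 0   [0]
POP      []
PUSH 0   [0]
NEG      [0]
NEG      [0]
NEG      [0]
PUSH -2  [0, -2]
LT       [0]
STORE 1  []
PUSH 6   [6]
LOAD 1   [6, 0]
SWAP     [0, 6]
OVER     [0, 6, 0]
OVER     [0, 6, 0, 6]
DUP      [0, 6, 0, 6, 6]
SUB      [0, 6, 0, 0]
STORE 2  [0, 6, 0]
STORE 0  [0, 6]
SUB      [-6]
NEG      [6]

6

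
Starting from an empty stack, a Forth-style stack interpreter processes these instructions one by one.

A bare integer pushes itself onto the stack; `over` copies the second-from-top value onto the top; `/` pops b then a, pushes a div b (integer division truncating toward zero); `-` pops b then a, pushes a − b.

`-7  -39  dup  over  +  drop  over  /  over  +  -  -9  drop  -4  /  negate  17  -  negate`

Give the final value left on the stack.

-7      -7
-39     -7 -39
dup     -7 -39 -39
over    -7 -39 -39 -39
+       -7 -39 -78
drop    -7 -39
over    -7 -39 -7
/       -7 5
over    -7 5 -7
+       -7 -2
-       -5
-9      -5 -9
drop    -5
-4      -5 -4
/       1
negate  -1
17      -1 17
-       -18
negate  18

18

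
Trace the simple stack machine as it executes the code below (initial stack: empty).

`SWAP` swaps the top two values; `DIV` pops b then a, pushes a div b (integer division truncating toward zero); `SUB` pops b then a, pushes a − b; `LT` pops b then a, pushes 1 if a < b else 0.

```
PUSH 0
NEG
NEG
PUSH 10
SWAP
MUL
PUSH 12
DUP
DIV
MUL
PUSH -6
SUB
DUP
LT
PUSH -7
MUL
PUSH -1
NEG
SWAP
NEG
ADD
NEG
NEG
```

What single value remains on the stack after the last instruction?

1

PUSH 0   [0]
NEG      [0]
NEG      [0]
PUSH 10  [0, 10]
SWAP     [10, 0]
MUL      [0]
PUSH 12  [0, 12]
DUP      [0, 12, 12]
DIV      [0, 1]
MUL      [0]
PUSH -6  [0, -6]
SUB      [6]
DUP      [6, 6]
LT       [0]
PUSH -7  [0, -7]
MUL      [0]
PUSH -1  [0, -1]
NEG      [0, 1]
SWAP     [1, 0]
NEG      [1, 0]
ADD      [1]
NEG      [-1]
NEG      [1]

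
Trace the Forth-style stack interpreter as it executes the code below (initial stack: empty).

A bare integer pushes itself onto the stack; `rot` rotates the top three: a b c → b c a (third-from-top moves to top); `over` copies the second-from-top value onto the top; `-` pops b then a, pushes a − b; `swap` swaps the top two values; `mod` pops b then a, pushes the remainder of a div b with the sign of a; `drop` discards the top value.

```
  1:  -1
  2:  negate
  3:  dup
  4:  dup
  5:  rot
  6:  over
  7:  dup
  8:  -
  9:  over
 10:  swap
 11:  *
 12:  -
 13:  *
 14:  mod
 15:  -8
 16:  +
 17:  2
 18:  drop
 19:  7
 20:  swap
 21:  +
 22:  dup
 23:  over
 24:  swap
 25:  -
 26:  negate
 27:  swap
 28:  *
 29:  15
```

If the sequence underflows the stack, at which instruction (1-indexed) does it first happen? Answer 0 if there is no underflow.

0

-1      [-1]
negate  [1]
dup     [1, 1]
dup     [1, 1, 1]
rot     [1, 1, 1]
over    [1, 1, 1, 1]
dup     [1, 1, 1, 1, 1]
-       [1, 1, 1, 0]
over    [1, 1, 1, 0, 1]
swap    [1, 1, 1, 1, 0]
*       [1, 1, 1, 0]
-       [1, 1, 1]
*       [1, 1]
mod     [0]
-8      [0, -8]
+       [-8]
2       [-8, 2]
drop    [-8]
7       [-8, 7]
swap    [7, -8]
+       [-1]
dup     [-1, -1]
over    [-1, -1, -1]
swap    [-1, -1, -1]
-       [-1, 0]
negate  [-1, 0]
swap    [0, -1]
*       [0]
15      [0, 15]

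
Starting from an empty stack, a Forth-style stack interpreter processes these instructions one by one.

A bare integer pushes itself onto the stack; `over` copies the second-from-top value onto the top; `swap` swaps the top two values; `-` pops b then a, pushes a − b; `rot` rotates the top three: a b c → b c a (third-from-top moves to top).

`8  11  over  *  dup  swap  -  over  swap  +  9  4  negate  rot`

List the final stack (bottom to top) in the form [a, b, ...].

[8, 9, -4, 8]

8      → [8]
11     → [8, 11]
over   → [8, 11, 8]
*      → [8, 88]
dup    → [8, 88, 88]
swap   → [8, 88, 88]
-      → [8, 0]
over   → [8, 0, 8]
swap   → [8, 8, 0]
+      → [8, 8]
9      → [8, 8, 9]
4      → [8, 8, 9, 4]
negate → [8, 8, 9, -4]
rot    → [8, 9, -4, 8]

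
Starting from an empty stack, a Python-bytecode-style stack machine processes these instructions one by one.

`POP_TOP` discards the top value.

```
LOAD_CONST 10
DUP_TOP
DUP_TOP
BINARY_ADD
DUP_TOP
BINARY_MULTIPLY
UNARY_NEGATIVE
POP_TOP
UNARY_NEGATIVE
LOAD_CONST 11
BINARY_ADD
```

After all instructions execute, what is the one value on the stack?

1

LOAD_CONST 10   → [10]
DUP_TOP         → [10, 10]
DUP_TOP         → [10, 10, 10]
BINARY_ADD      → [10, 20]
DUP_TOP         → [10, 20, 20]
BINARY_MULTIPLY → [10, 400]
UNARY_NEGATIVE  → [10, -400]
POP_TOP         → [10]
UNARY_NEGATIVE  → [-10]
LOAD_CONST 11   → [-10, 11]
BINARY_ADD      → [1]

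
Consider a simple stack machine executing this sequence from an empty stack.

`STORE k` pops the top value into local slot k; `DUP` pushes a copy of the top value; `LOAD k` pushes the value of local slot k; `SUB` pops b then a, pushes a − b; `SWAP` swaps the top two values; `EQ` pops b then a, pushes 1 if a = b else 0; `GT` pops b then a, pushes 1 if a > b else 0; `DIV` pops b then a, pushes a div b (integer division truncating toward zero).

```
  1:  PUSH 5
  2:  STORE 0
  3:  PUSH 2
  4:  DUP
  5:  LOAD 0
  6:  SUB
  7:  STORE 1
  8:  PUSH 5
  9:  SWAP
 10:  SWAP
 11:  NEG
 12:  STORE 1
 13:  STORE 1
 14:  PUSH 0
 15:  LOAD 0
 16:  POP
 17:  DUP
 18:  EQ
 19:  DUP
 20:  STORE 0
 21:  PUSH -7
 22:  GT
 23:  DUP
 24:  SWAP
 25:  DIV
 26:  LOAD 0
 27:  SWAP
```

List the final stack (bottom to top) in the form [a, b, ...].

PUSH 5  : 5
STORE 0 : (empty)
PUSH 2  : 2
DUP     : 2 2
LOAD 0  : 2 2 5
SUB     : 2 -3
STORE 1 : 2
PUSH 5  : 2 5
SWAP    : 5 2
SWAP    : 2 5
NEG     : 2 -5
STORE 1 : 2
STORE 1 : (empty)
PUSH 0  : 0
LOAD 0  : 0 5
POP     : 0
DUP     : 0 0
EQ      : 1
DUP     : 1 1
STORE 0 : 1
PUSH -7 : 1 -7
GT      : 1
DUP     : 1 1
SWAP    : 1 1
DIV     : 1
LOAD 0  : 1 1
SWAP    : 1 1

[1, 1]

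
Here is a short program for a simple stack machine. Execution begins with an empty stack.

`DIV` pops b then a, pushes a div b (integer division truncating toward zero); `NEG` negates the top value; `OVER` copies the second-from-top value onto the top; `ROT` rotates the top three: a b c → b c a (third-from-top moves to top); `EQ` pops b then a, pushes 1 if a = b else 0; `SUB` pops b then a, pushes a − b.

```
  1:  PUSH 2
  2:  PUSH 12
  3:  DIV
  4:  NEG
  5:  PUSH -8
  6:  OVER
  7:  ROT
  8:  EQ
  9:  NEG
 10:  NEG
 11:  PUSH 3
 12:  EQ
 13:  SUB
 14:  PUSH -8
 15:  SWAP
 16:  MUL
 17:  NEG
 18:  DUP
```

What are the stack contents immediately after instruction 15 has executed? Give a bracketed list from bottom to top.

[-8, -8]

PUSH 2  -> 2
PUSH 12 -> 2 12
DIV     -> 0
NEG     -> 0
PUSH -8 -> 0 -8
OVER    -> 0 -8 0
ROT     -> -8 0 0
EQ      -> -8 1
NEG     -> -8 -1
NEG     -> -8 1
PUSH 3  -> -8 1 3
EQ      -> -8 0
SUB     -> -8
PUSH -8 -> -8 -8
SWAP    -> -8 -8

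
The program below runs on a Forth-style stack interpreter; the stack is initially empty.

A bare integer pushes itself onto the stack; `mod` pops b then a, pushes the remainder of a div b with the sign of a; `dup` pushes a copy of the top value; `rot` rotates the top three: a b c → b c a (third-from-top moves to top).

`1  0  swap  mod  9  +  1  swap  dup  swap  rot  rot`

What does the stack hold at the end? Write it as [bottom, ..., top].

1    : [1]
0    : [1, 0]
swap : [0, 1]
mod  : [0]
9    : [0, 9]
+    : [9]
1    : [9, 1]
swap : [1, 9]
dup  : [1, 9, 9]
swap : [1, 9, 9]
rot  : [9, 9, 1]
rot  : [9, 1, 9]

[9, 1, 9]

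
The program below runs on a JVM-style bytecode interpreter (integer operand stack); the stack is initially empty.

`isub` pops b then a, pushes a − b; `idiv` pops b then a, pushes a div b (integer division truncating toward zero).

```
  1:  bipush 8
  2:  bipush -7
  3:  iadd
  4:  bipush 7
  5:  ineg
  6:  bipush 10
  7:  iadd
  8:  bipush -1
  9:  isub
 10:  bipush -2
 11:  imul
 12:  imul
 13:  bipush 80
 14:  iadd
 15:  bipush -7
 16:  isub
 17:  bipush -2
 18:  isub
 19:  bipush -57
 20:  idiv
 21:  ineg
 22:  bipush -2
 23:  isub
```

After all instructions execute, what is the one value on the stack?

3

bipush 8   : [8]
bipush -7  : [8, -7]
iadd       : [1]
bipush 7   : [1, 7]
ineg       : [1, -7]
bipush 10  : [1, -7, 10]
iadd       : [1, 3]
bipush -1  : [1, 3, -1]
isub       : [1, 4]
bipush -2  : [1, 4, -2]
imul       : [1, -8]
imul       : [-8]
bipush 80  : [-8, 80]
iadd       : [72]
bipush -7  : [72, -7]
isub       : [79]
bipush -2  : [79, -2]
isub       : [81]
bipush -57 : [81, -57]
idiv       : [-1]
ineg       : [1]
bipush -2  : [1, -2]
isub       : [3]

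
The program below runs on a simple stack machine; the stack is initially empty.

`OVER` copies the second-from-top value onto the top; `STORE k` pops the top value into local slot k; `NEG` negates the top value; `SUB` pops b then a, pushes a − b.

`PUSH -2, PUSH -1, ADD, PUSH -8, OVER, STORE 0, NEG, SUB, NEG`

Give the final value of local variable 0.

-3

PUSH -2 : -2
PUSH -1 : -2 -1
ADD     : -3
PUSH -8 : -3 -8
OVER    : -3 -8 -3
STORE 0 : -3 -8
NEG     : -3 8
SUB     : -11
NEG     : 11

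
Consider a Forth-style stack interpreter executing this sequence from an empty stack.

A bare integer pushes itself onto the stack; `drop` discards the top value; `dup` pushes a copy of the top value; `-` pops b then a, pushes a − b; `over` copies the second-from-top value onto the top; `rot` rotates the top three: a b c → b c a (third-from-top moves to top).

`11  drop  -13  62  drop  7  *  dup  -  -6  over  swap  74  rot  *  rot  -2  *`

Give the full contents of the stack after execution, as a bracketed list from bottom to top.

11   -> 11
drop -> (empty)
-13  -> -13
62   -> -13 62
drop -> -13
7    -> -13 7
*    -> -91
dup  -> -91 -91
-    -> 0
-6   -> 0 -6
over -> 0 -6 0
swap -> 0 0 -6
74   -> 0 0 -6 74
rot  -> 0 -6 74 0
*    -> 0 -6 0
rot  -> -6 0 0
-2   -> -6 0 0 -2
*    -> -6 0 0

[-6, 0, 0]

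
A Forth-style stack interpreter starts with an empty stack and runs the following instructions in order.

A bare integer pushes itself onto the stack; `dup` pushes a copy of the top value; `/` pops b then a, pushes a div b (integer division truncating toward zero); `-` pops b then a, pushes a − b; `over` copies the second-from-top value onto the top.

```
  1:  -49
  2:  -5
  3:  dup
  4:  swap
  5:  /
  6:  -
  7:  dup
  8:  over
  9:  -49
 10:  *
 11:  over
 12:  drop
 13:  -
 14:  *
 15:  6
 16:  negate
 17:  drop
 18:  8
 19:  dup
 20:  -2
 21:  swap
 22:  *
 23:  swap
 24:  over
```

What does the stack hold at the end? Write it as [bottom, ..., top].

-49    -> [-49]
-5     -> [-49, -5]
dup    -> [-49, -5, -5]
swap   -> [-49, -5, -5]
/      -> [-49, 1]
-      -> [-50]
dup    -> [-50, -50]
over   -> [-50, -50, -50]
-49    -> [-50, -50, -50, -49]
*      -> [-50, -50, 2450]
over   -> [-50, -50, 2450, -50]
drop   -> [-50, -50, 2450]
-      -> [-50, -2500]
*      -> [125000]
6      -> [125000, 6]
negate -> [125000, -6]
drop   -> [125000]
8      -> [125000, 8]
dup    -> [125000, 8, 8]
-2     -> [125000, 8, 8, -2]
swap   -> [125000, 8, -2, 8]
*      -> [125000, 8, -16]
swap   -> [125000, -16, 8]
over   -> [125000, -16, 8, -16]

[125000, -16, 8, -16]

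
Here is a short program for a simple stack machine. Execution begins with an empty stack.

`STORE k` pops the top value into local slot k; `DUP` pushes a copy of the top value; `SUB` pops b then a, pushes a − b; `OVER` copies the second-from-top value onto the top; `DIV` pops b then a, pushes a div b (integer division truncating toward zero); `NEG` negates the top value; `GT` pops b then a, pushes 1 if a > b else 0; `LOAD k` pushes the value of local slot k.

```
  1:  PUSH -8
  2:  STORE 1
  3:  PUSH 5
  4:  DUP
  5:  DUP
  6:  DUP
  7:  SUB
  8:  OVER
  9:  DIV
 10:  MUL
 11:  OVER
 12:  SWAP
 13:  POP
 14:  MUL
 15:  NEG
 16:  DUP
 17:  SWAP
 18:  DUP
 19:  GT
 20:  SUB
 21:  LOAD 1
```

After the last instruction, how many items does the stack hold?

2

PUSH -8  [-8]
STORE 1  []
PUSH 5   [5]
DUP      [5, 5]
DUP      [5, 5, 5]
DUP      [5, 5, 5, 5]
SUB      [5, 5, 0]
OVER     [5, 5, 0, 5]
DIV      [5, 5, 0]
MUL      [5, 0]
OVER     [5, 0, 5]
SWAP     [5, 5, 0]
POP      [5, 5]
MUL      [25]
NEG      [-25]
DUP      [-25, -25]
SWAP     [-25, -25]
DUP      [-25, -25, -25]
GT       [-25, 0]
SUB      [-25]
LOAD 1   [-25, -8]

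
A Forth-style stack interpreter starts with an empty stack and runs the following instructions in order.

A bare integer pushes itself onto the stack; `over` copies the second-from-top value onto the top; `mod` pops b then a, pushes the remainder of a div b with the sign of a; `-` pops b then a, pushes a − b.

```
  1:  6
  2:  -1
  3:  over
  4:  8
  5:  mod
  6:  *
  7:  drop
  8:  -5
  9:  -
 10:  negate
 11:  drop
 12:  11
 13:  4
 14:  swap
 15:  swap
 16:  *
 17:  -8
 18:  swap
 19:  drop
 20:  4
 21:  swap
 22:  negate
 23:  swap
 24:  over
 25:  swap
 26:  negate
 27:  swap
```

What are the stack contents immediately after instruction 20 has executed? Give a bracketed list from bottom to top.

6      → [6]
-1     → [6, -1]
over   → [6, -1, 6]
8      → [6, -1, 6, 8]
mod    → [6, -1, 6]
*      → [6, -6]
drop   → [6]
-5     → [6, -5]
-      → [11]
negate → [-11]
drop   → []
11     → [11]
4      → [11, 4]
swap   → [4, 11]
swap   → [11, 4]
*      → [44]
-8     → [44, -8]
swap   → [-8, 44]
drop   → [-8]
4      → [-8, 4]

[-8, 4]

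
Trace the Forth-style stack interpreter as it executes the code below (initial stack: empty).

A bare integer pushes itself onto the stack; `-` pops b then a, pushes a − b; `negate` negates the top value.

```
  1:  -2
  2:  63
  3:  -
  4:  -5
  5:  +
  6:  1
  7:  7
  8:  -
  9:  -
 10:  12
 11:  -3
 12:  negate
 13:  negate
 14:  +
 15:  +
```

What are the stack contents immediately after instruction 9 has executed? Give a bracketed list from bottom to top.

-2 → -2
63 → -2 63
-  → -65
-5 → -65 -5
+  → -70
1  → -70 1
7  → -70 1 7
-  → -70 -6
-  → -64

[-64]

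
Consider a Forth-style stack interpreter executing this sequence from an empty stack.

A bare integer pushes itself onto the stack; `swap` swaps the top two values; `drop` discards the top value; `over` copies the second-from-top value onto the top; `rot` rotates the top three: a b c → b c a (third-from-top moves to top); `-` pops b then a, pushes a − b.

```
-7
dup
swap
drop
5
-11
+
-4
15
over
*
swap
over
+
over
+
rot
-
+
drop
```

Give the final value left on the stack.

-7    -7
dup   -7 -7
swap  -7 -7
drop  -7
5     -7 5
-11   -7 5 -11
+     -7 -6
-4    -7 -6 -4
15    -7 -6 -4 15
over  -7 -6 -4 15 -4
*     -7 -6 -4 -60
swap  -7 -6 -60 -4
over  -7 -6 -60 -4 -60
+     -7 -6 -60 -64
over  -7 -6 -60 -64 -60
+     -7 -6 -60 -124
rot   -7 -60 -124 -6
-     -7 -60 -118
+     -7 -178
drop  -7

-7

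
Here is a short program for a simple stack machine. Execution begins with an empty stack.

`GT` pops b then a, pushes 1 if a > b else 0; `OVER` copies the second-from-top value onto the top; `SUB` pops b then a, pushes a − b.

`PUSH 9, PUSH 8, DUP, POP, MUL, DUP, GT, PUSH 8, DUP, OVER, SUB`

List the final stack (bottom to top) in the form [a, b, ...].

[0, 8, 0]

PUSH 9  9
PUSH 8  9 8
DUP     9 8 8
POP     9 8
MUL     72
DUP     72 72
GT      0
PUSH 8  0 8
DUP     0 8 8
OVER    0 8 8 8
SUB     0 8 0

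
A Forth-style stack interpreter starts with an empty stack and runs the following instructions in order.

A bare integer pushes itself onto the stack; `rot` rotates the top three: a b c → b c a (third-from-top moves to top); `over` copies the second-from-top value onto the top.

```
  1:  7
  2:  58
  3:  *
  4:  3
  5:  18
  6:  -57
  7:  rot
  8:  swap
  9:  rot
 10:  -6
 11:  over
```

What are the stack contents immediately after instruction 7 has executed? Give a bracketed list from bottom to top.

[406, 18, -57, 3]

7   → 7
58  → 7 58
*   → 406
3   → 406 3
18  → 406 3 18
-57 → 406 3 18 -57
rot → 406 18 -57 3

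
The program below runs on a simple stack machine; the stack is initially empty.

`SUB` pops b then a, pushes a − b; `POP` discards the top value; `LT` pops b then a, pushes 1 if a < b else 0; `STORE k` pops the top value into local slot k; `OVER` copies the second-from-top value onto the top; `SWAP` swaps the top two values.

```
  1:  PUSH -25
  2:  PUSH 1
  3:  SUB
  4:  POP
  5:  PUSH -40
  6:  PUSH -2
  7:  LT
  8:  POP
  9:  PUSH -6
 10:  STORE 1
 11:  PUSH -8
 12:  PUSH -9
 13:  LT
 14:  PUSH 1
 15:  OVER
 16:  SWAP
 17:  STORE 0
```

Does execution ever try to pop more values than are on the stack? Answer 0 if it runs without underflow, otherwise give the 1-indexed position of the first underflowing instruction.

PUSH -25 : -25
PUSH 1   : -25 1
SUB      : -26
POP      : (empty)
PUSH -40 : -40
PUSH -2  : -40 -2
LT       : 1
POP      : (empty)
PUSH -6  : -6
STORE 1  : (empty)
PUSH -8  : -8
PUSH -9  : -8 -9
LT       : 0
PUSH 1   : 0 1
OVER     : 0 1 0
SWAP     : 0 0 1
STORE 0  : 0 0

0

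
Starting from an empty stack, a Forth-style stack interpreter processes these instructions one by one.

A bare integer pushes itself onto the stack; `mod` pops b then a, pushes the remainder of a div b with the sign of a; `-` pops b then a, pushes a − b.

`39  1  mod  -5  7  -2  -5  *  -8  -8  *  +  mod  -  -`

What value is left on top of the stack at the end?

12

39   [39]
1    [39, 1]
mod  [0]
-5   [0, -5]
7    [0, -5, 7]
-2   [0, -5, 7, -2]
-5   [0, -5, 7, -2, -5]
*    [0, -5, 7, 10]
-8   [0, -5, 7, 10, -8]
-8   [0, -5, 7, 10, -8, -8]
*    [0, -5, 7, 10, 64]
+    [0, -5, 7, 74]
mod  [0, -5, 7]
-    [0, -12]
-    [12]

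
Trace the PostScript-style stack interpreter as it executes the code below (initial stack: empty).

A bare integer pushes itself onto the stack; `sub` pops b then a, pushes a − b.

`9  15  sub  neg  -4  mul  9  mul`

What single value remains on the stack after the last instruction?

9    [9]
15   [9, 15]
sub  [-6]
neg  [6]
-4   [6, -4]
mul  [-24]
9    [-24, 9]
mul  [-216]

-216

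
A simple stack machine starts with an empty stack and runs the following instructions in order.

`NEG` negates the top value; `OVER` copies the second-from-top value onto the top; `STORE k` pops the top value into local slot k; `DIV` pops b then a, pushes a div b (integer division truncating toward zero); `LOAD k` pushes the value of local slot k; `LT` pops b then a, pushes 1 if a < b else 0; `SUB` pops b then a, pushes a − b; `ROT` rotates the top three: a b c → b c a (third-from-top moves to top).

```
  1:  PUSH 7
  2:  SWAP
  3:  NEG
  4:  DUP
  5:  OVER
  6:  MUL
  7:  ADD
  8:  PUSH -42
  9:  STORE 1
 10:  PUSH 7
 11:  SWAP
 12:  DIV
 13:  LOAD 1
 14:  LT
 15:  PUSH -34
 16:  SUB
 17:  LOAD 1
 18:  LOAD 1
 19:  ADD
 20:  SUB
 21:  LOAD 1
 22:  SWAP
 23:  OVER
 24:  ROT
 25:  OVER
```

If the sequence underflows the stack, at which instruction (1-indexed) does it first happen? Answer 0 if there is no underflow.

2

PUSH 7 : 7
SWAP  — needs 2 operands, stack has 1 → underflow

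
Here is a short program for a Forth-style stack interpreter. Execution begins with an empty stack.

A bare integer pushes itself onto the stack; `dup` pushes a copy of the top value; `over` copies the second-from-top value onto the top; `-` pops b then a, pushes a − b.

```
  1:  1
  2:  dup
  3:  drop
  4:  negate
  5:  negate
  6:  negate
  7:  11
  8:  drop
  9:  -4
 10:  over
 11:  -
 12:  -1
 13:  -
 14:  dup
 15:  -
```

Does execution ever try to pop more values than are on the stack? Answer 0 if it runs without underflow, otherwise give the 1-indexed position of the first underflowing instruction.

0

1       1
dup     1 1
drop    1
negate  -1
negate  1
negate  -1
11      -1 11
drop    -1
-4      -1 -4
over    -1 -4 -1
-       -1 -3
-1      -1 -3 -1
-       -1 -2
dup     -1 -2 -2
-       -1 0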